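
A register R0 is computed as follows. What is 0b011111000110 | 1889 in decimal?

2023

a = 11111000110
1889 = 11101100001
 OR → 11111100111 = 2023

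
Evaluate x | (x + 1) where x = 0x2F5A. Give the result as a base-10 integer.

12123

x = 10111101011010 = 12122
x + 1 = 10111101011011
OR    = 10111101011011 = 12123
(x | (x + 1) sets the lowest cleared bit.)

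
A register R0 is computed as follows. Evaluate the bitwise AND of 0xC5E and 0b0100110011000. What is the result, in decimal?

0xC5E = 110001011110
b = 100110011000
AND → 100000011000 = 2072

2072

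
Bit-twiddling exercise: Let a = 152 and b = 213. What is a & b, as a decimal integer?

152 = 10011000
213 = 11010101
AND → 10010000 = 144

144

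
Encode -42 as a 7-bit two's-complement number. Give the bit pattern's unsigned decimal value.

42 in 7 bits: 0101010
Invert: 1010101
Add 1:  1010110 = 86
(Check: 2^7 - 42 = 128 - 42 = 86.)

86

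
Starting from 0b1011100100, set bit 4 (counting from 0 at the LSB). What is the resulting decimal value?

756

x = 1011100100
bit 4 is currently 0; set it via x | (1 << 4) = x | 16
→ 1011110100 = 756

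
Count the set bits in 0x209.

3

0x209 = 1000001001
Count the 1s: 1 + 1 + 1 = 3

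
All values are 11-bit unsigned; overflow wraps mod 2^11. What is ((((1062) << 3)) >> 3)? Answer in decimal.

1062 = 10000100110
→ << 3 (mod 2^11) → 00100110000 = 304
→ >> 3 → 00000100110 = 38

38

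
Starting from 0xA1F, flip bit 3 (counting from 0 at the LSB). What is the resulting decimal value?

x = 101000011111
bit 3 is currently 1; toggle it via x ^ (1 << 3) = x ^ 8
→ 101000010111 = 2583

2583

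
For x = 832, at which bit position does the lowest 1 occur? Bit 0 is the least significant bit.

832 = 1101000000
Trailing zeros: 6, so the lowest set bit is bit 6 (value 64).

6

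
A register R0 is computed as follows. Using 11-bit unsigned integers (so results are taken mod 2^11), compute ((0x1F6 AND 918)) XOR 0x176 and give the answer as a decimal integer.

0x1F6 = 00111110110
918 = 01110010110
→ AND → 00110010110 = 406
0x176 = 00101110110
→ XOR → 00011100000 = 224

224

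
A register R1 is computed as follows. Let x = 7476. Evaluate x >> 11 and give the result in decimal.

7476 = 1110100110100
shift right by 11 → 0000000000011 = 3
(equivalently, floor(7476 / 2048))

3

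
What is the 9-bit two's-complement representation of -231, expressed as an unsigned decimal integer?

231 in 9 bits: 011100111
Invert: 100011000
Add 1:  100011001 = 281
(Check: 2^9 - 231 = 512 - 231 = 281.)

281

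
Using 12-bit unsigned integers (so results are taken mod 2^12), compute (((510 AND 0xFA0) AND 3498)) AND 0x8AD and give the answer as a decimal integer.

160

510 = 000111111110
0xFA0 = 111110100000
→ AND → 000110100000 = 416
3498 = 110110101010
→ AND → 000110100000 = 416
0x8AD = 100010101101
→ AND → 000010100000 = 160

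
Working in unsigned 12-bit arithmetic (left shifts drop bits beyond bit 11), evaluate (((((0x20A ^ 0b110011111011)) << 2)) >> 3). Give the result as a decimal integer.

0x20A = 001000001010
0b110011111011 = 110011111011
→ ^ → 111011110001 = 3825
→ << 2 (mod 2^12) → 101111000100 = 3012
→ >> 3 → 000101111000 = 376

376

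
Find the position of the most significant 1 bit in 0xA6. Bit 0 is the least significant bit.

0xA6 = 10100110
The topmost 1 is at position 7 (since 2^7 = 128 ≤ 166 < 256).

7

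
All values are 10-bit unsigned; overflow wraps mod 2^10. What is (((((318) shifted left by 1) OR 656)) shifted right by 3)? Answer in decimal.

95

318 = 0100111110
→ shifted left by 1 (mod 2^10) → 1001111100 = 636
656 = 1010010000
→ OR → 1011111100 = 764
→ shifted right by 3 → 0001011111 = 95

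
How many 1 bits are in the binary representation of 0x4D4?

5

0x4D4 = 10011010100
Count the 1s: 1 + 1 + 1 + 1 + 1 = 5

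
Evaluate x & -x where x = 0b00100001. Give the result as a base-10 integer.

x = 100001 = 33
-x (two's complement) = …011111
AND   = 000001 = 1
(x & -x isolates the lowest set bit of x.)

1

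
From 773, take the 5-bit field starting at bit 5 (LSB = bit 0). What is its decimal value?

v = 1100000101
Shift right by 5: 11000
Mask low 5 bits: 11000 = 24

24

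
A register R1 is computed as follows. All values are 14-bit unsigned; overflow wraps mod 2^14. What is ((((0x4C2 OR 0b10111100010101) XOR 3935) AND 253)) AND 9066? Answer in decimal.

0x4C2 = 00010011000010
0b10111100010101 = 10111100010101
→ OR → 10111111010111 = 12247
3935 = 00111101011111
→ XOR → 10000010001000 = 8328
253 = 00000011111101
→ AND → 00000010001000 = 136
9066 = 10001101101010
→ AND → 00000000001000 = 8

8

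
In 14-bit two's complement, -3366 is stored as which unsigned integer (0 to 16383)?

13018

3366 in 14 bits: 00110100100110
Invert: 11001011011001
Add 1:  11001011011010 = 13018
(Check: 2^14 - 3366 = 16384 - 3366 = 13018.)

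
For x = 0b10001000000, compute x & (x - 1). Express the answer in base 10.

1024

x = 10001000000 = 1088
x - 1 = 10000111111
AND   = 10000000000 = 1024
(x & (x - 1) clears the lowest set bit of x.)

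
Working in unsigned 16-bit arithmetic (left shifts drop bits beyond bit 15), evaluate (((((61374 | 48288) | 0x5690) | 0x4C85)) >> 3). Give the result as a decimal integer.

61374 = 1110111110111110
48288 = 1011110010100000
→ | → 1111111110111110 = 65470
0x5690 = 0101011010010000
→ | → 1111111110111110 = 65470
0x4C85 = 0100110010000101
→ | → 1111111110111111 = 65471
→ >> 3 → 0001111111110111 = 8183

8183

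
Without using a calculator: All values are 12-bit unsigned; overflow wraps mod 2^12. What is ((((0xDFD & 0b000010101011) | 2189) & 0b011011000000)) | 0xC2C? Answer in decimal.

0xDFD = 110111111101
0b000010101011 = 000010101011
→ & → 000010101001 = 169
2189 = 100010001101
→ | → 100010101101 = 2221
0b011011000000 = 011011000000
→ & → 000010000000 = 128
0xC2C = 110000101100
→ | → 110010101100 = 3244

3244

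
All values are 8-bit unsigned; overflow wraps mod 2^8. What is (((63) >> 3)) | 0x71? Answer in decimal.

119

63 = 00111111
→ >> 3 → 00000111 = 7
0x71 = 01110001
→ | → 01110111 = 119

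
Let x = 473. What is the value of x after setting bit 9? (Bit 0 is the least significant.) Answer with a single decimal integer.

x = 0111011001
bit 9 is currently 0; set it via x | (1 << 9) = x | 512
→ 1111011001 = 985

985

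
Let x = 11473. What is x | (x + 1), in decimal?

11475

x = 10110011010001 = 11473
x + 1 = 10110011010010
OR    = 10110011010011 = 11475
(x | (x + 1) sets the lowest cleared bit.)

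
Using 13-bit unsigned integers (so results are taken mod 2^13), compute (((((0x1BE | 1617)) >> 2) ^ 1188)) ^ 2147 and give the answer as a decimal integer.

3384

0x1BE = 0000110111110
1617 = 0011001010001
→ | → 0011111111111 = 2047
→ >> 2 → 0000111111111 = 511
1188 = 0010010100100
→ ^ → 0010101011011 = 1371
2147 = 0100001100011
→ ^ → 0110100111000 = 3384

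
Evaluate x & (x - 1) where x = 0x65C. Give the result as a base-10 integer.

x = 11001011100 = 1628
x - 1 = 11001011011
AND   = 11001011000 = 1624
(x & (x - 1) clears the lowest set bit of x.)

1624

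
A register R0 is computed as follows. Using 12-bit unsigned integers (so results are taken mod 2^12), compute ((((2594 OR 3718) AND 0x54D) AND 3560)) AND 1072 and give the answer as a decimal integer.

1024

2594 = 101000100010
3718 = 111010000110
→ OR → 111010100110 = 3750
0x54D = 010101001101
→ AND → 010000000100 = 1028
3560 = 110111101000
→ AND → 010000000000 = 1024
1072 = 010000110000
→ AND → 010000000000 = 1024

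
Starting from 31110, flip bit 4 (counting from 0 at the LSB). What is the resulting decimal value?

x = 111100110000110
bit 4 is currently 0; toggle it via x ^ (1 << 4) = x ^ 16
→ 111100110010110 = 31126

31126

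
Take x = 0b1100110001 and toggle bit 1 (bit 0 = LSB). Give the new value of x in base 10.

819

x = 1100110001
bit 1 is currently 0; toggle it via x ^ (1 << 1) = x ^ 2
→ 1100110011 = 819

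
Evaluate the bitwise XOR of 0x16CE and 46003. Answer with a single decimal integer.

42365

0x16CE = 0001011011001110
46003 = 1011001110110011
XOR → 1010010101111101 = 42365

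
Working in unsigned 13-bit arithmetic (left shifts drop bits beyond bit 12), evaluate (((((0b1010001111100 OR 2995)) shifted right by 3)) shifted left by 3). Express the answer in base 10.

0b1010001111100 = 1010001111100
2995 = 0101110110011
→ OR → 1111111111111 = 8191
→ shifted right by 3 → 0001111111111 = 1023
→ shifted left by 3 (mod 2^13) → 1111111111000 = 8184

8184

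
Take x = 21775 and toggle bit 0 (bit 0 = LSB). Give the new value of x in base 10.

x = 0101010100001111
bit 0 is currently 1; toggle it via x ^ (1 << 0) = x ^ 1
→ 0101010100001110 = 21774

21774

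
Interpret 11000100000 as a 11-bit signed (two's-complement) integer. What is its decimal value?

pattern = 11000100000 (MSB is 1 ⇒ negative)
Invert: 00111011111, add 1 → 00111100000 = 480, so the value is -480.
(Equivalently: 1568 - 2^11 = 1568 - 2048 = -480.)

-480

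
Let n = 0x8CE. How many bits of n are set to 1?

6

0x8CE = 100011001110
Count the 1s: 1 + 1 + 1 + 1 + 1 + 1 = 6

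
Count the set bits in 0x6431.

0x6431 = 110010000110001
Count the 1s: 1 + 1 + 1 + 1 + 1 + 1 = 6

6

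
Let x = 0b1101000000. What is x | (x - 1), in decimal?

x = 1101000000 = 832
x - 1 = 1100111111
OR    = 1101111111 = 895
(x | (x - 1) sets all bits below the lowest set bit.)

895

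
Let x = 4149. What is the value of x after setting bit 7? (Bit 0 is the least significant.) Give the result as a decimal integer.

4277

x = 01000000110101
bit 7 is currently 0; set it via x | (1 << 7) = x | 128
→ 01000010110101 = 4277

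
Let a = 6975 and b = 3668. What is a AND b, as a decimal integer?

6975 = 1101100111111
3668 = 0111001010100
AND → 0101000010100 = 2580

2580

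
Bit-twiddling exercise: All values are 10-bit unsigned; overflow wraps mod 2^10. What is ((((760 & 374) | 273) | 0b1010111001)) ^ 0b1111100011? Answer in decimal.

26

760 = 1011111000
374 = 0101110110
→ & → 0001110000 = 112
273 = 0100010001
→ | → 0101110001 = 369
0b1010111001 = 1010111001
→ | → 1111111001 = 1017
0b1111100011 = 1111100011
→ ^ → 0000011010 = 26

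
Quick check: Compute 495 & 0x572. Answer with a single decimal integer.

495 = 00111101111
0x572 = 10101110010
AND → 00101100010 = 354

354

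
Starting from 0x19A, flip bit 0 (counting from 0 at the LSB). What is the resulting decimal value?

411

x = 00110011010
bit 0 is currently 0; toggle it via x ^ (1 << 0) = x ^ 1
→ 00110011011 = 411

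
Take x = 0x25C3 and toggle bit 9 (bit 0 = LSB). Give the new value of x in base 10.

10179

x = 010010111000011
bit 9 is currently 0; toggle it via x ^ (1 << 9) = x ^ 512
→ 010011111000011 = 10179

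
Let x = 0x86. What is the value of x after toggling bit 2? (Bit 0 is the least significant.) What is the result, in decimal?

130

x = 00010000110
bit 2 is currently 1; toggle it via x ^ (1 << 2) = x ^ 4
→ 00010000010 = 130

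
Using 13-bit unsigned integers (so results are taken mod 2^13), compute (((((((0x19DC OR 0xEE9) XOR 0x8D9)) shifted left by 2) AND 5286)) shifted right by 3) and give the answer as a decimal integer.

656

0x19DC = 1100111011100
0xEE9 = 0111011101001
→ OR → 1111111111101 = 8189
0x8D9 = 0100011011001
→ XOR → 1011100100100 = 5924
→ shifted left by 2 (mod 2^13) → 1110010010000 = 7312
5286 = 1010010100110
→ AND → 1010010000000 = 5248
→ shifted right by 3 → 0001010010000 = 656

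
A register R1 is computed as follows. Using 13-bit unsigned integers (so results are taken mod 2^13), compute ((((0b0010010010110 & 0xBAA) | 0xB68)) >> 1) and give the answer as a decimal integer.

1525

0b0010010010110 = 0010010010110
0xBAA = 0101110101010
→ & → 0000010000010 = 130
0xB68 = 0101101101000
→ | → 0101111101010 = 3050
→ >> 1 → 0010111110101 = 1525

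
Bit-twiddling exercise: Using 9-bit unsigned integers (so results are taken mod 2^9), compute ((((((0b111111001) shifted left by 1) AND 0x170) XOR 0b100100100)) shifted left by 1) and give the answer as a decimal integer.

0b111111001 = 111111001
→ shifted left by 1 (mod 2^9) → 111110010 = 498
0x170 = 101110000
→ AND → 101110000 = 368
0b100100100 = 100100100
→ XOR → 001010100 = 84
→ shifted left by 1 (mod 2^9) → 010101000 = 168

168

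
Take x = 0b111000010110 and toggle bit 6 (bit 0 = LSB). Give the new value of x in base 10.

3670

x = 111000010110
bit 6 is currently 0; toggle it via x ^ (1 << 6) = x ^ 64
→ 111001010110 = 3670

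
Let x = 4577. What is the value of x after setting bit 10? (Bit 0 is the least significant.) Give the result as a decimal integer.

5601

x = 001000111100001
bit 10 is currently 0; set it via x | (1 << 10) = x | 1024
→ 001010111100001 = 5601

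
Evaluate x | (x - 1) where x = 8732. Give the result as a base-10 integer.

x = 10001000011100 = 8732
x - 1 = 10001000011011
OR    = 10001000011111 = 8735
(x | (x - 1) sets all bits below the lowest set bit.)

8735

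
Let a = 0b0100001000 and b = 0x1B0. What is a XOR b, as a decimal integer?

a = 100001000
0x1B0 = 110110000
XOR → 010111000 = 184

184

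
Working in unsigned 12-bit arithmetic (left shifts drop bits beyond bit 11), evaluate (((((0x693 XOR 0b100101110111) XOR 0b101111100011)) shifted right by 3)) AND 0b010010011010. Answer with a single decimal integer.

128

0x693 = 011010010011
0b100101110111 = 100101110111
→ XOR → 111111100100 = 4068
0b101111100011 = 101111100011
→ XOR → 010000000111 = 1031
→ shifted right by 3 → 000010000000 = 128
0b010010011010 = 010010011010
→ AND → 000010000000 = 128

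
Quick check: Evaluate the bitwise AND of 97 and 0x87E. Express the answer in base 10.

97 = 000001100001
0x87E = 100001111110
AND → 000001100000 = 96

96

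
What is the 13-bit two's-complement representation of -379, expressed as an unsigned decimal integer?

7813

379 in 13 bits: 0000101111011
Invert: 1111010000100
Add 1:  1111010000101 = 7813
(Check: 2^13 - 379 = 8192 - 379 = 7813.)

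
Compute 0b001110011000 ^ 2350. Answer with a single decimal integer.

a = 001110011000
2350 = 100100101110
XOR → 101010110110 = 2742

2742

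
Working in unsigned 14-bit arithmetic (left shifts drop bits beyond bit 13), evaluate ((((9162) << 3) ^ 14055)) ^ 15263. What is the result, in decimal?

9162 = 10001111001010
→ << 3 (mod 2^14) → 01111001010000 = 7760
14055 = 11011011100111
→ ^ → 10100010110111 = 10423
15263 = 11101110011111
→ ^ → 01001100101000 = 4904

4904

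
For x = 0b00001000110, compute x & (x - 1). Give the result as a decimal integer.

68

x = 1000110 = 70
x - 1 = 1000101
AND   = 1000100 = 68
(x & (x - 1) clears the lowest set bit of x.)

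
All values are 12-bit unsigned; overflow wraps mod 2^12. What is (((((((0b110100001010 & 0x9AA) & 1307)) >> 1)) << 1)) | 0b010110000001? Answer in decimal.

1419

0b110100001010 = 110100001010
0x9AA = 100110101010
→ & → 100100001010 = 2314
1307 = 010100011011
→ & → 000100001010 = 266
→ >> 1 → 000010000101 = 133
→ << 1 (mod 2^12) → 000100001010 = 266
0b010110000001 = 010110000001
→ | → 010110001011 = 1419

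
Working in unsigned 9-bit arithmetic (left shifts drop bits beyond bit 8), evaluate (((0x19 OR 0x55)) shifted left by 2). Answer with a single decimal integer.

372

0x19 = 000011001
0x55 = 001010101
→ OR → 001011101 = 93
→ shifted left by 2 (mod 2^9) → 101110100 = 372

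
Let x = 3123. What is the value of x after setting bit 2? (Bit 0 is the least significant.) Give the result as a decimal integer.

x = 110000110011
bit 2 is currently 0; set it via x | (1 << 2) = x | 4
→ 110000110111 = 3127

3127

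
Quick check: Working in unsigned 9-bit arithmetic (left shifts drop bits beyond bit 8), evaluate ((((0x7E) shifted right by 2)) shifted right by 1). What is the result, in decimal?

15

0x7E = 001111110
→ shifted right by 2 → 000011111 = 31
→ shifted right by 1 → 000001111 = 15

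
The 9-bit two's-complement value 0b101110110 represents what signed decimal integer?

pattern = 101110110 (MSB is 1 ⇒ negative)
Invert: 010001001, add 1 → 010001010 = 138, so the value is -138.
(Equivalently: 374 - 2^9 = 374 - 512 = -138.)

-138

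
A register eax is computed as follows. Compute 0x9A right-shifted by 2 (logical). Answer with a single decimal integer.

0x9A = 10011010
shift right by 2 → 00100110 = 38
(equivalently, floor(154 / 4))

38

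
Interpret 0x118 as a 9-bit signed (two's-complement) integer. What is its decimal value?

-232

pattern = 100011000 (MSB is 1 ⇒ negative)
Invert: 011100111, add 1 → 011101000 = 232, so the value is -232.
(Equivalently: 280 - 2^9 = 280 - 512 = -232.)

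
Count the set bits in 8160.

8

8160 = 1111111100000
Count the 1s: 1 + 1 + 1 + 1 + 1 + 1 + 1 + 1 = 8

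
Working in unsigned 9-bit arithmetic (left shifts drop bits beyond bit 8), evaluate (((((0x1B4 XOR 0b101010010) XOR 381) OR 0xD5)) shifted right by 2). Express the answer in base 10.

0x1B4 = 110110100
0b101010010 = 101010010
→ XOR → 011100110 = 230
381 = 101111101
→ XOR → 110011011 = 411
0xD5 = 011010101
→ OR → 111011111 = 479
→ shifted right by 2 → 001110111 = 119

119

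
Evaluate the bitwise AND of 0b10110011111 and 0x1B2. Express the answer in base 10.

a = 10110011111
0x1B2 = 00110110010
AND → 00110010010 = 402

402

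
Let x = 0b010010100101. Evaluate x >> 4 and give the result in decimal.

x = 10010100101
shift right by 4 → 00001001010 = 74
(equivalently, floor(1189 / 16))

74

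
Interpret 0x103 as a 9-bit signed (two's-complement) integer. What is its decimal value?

-253

pattern = 100000011 (MSB is 1 ⇒ negative)
Invert: 011111100, add 1 → 011111101 = 253, so the value is -253.
(Equivalently: 259 - 2^9 = 259 - 512 = -253.)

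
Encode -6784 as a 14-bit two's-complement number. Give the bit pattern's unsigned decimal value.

6784 in 14 bits: 01101010000000
Invert: 10010101111111
Add 1:  10010110000000 = 9600
(Check: 2^14 - 6784 = 16384 - 6784 = 9600.)

9600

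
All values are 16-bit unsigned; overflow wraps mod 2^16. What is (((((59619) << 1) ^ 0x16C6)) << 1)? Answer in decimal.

36352

59619 = 1110100011100011
→ << 1 (mod 2^16) → 1101000111000110 = 53702
0x16C6 = 0001011011000110
→ ^ → 1100011100000000 = 50944
→ << 1 (mod 2^16) → 1000111000000000 = 36352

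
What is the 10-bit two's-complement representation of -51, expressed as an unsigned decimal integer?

51 in 10 bits: 0000110011
Invert: 1111001100
Add 1:  1111001101 = 973
(Check: 2^10 - 51 = 1024 - 51 = 973.)

973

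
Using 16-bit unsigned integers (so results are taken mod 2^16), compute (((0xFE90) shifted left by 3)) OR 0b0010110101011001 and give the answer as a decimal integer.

0xFE90 = 1111111010010000
→ shifted left by 3 (mod 2^16) → 1111010010000000 = 62592
0b0010110101011001 = 0010110101011001
→ OR → 1111110111011001 = 64985

64985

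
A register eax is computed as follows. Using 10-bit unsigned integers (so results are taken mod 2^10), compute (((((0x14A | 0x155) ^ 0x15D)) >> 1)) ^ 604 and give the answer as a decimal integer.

0x14A = 0101001010
0x155 = 0101010101
→ | → 0101011111 = 351
0x15D = 0101011101
→ ^ → 0000000010 = 2
→ >> 1 → 0000000001 = 1
604 = 1001011100
→ ^ → 1001011101 = 605

605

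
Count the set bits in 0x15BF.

10

0x15BF = 1010110111111
Count the 1s: 1 + 1 + 1 + 1 + 1 + 1 + 1 + 1 + 1 + 1 = 10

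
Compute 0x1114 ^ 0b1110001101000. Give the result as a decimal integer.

3452

0x1114 = 1000100010100
b = 1110001101000
XOR → 0110101111100 = 3452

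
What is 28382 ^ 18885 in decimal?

28382 = 110111011011110
18885 = 100100111000101
XOR → 010011100011011 = 10011

10011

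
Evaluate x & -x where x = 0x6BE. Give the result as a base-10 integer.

x = 11010111110 = 1726
-x (two's complement) = …00101000010
AND   = 00000000010 = 2
(x & -x isolates the lowest set bit of x.)

2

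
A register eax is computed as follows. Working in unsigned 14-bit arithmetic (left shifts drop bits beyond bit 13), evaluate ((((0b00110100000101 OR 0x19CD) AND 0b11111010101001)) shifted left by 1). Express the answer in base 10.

0b00110100000101 = 00110100000101
0x19CD = 01100111001101
→ OR → 01110111001101 = 7629
0b11111010101001 = 11111010101001
→ AND → 01110010001001 = 7305
→ shifted left by 1 (mod 2^14) → 11100100010010 = 14610

14610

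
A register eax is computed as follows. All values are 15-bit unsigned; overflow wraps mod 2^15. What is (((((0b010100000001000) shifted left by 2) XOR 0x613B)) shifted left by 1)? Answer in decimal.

566

0b010100000001000 = 010100000001000
→ shifted left by 2 (mod 2^15) → 010000000100000 = 8224
0x613B = 110000100111011
→ XOR → 100000100011011 = 16667
→ shifted left by 1 (mod 2^15) → 000001000110110 = 566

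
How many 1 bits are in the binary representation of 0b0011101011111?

n = 11101011111
Count the 1s: 1 + 1 + 1 + 1 + 1 + 1 + 1 + 1 + 1 = 9

9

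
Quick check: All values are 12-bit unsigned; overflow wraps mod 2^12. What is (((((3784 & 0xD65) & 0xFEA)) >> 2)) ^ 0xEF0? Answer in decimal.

3552

3784 = 111011001000
0xD65 = 110101100101
→ & → 110001000000 = 3136
0xFEA = 111111101010
→ & → 110001000000 = 3136
→ >> 2 → 001100010000 = 784
0xEF0 = 111011110000
→ ^ → 110111100000 = 3552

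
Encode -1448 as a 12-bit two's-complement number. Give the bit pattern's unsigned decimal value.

1448 in 12 bits: 010110101000
Invert: 101001010111
Add 1:  101001011000 = 2648
(Check: 2^12 - 1448 = 4096 - 1448 = 2648.)

2648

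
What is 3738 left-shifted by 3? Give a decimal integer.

3738 = 000111010011010
shift left by 3 → 111010011010000 = 29904
(equivalently, 3738 × 2^3 = 3738 × 8)

29904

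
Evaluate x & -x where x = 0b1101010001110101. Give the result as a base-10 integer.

1

x = 1101010001110101 = 54389
-x (two's complement) = …0010101110001011
AND   = 0000000000000001 = 1
(x & -x isolates the lowest set bit of x.)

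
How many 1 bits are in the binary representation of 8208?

8208 = 10000000010000
Count the 1s: 1 + 1 = 2

2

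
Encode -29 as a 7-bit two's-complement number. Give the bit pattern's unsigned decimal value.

99

29 in 7 bits: 0011101
Invert: 1100010
Add 1:  1100011 = 99
(Check: 2^7 - 29 = 128 - 29 = 99.)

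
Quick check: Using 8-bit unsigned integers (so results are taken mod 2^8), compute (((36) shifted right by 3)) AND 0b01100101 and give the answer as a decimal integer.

36 = 00100100
→ shifted right by 3 → 00000100 = 4
0b01100101 = 01100101
→ AND → 00000100 = 4

4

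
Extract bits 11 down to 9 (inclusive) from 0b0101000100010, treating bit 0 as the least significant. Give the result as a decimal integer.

5

v = 0101000100010
Shift right by 9: 0101
Mask low 3 bits: 101 = 5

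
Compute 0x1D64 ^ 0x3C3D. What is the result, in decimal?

0x1D64 = 01110101100100
0x3C3D = 11110000111101
XOR → 10000101011001 = 8537

8537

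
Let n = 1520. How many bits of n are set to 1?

6

1520 = 10111110000
Count the 1s: 1 + 1 + 1 + 1 + 1 + 1 = 6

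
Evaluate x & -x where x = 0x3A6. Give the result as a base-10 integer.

x = 1110100110 = 934
-x (two's complement) = …0001011010
AND   = 0000000010 = 2
(x & -x isolates the lowest set bit of x.)

2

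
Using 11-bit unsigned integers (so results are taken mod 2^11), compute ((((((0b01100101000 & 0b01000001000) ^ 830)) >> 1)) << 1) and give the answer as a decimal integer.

310

0b01100101000 = 01100101000
0b01000001000 = 01000001000
→ & → 01000001000 = 520
830 = 01100111110
→ ^ → 00100110110 = 310
→ >> 1 → 00010011011 = 155
→ << 1 (mod 2^11) → 00100110110 = 310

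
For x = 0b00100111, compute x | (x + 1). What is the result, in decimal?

47

x = 100111 = 39
x + 1 = 101000
OR    = 101111 = 47
(x | (x + 1) sets the lowest cleared bit.)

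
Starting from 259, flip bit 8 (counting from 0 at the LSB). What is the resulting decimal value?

3

x = 00100000011
bit 8 is currently 1; toggle it via x ^ (1 << 8) = x ^ 256
→ 00000000011 = 3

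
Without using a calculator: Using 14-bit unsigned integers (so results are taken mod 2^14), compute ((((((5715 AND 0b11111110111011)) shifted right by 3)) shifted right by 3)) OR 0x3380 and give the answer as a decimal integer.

5715 = 01011001010011
0b11111110111011 = 11111110111011
→ AND → 01011000010011 = 5651
→ shifted right by 3 → 00001011000010 = 706
→ shifted right by 3 → 00000001011000 = 88
0x3380 = 11001110000000
→ OR → 11001111011000 = 13272

13272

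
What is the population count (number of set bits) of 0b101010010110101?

n = 101010010110101
Count the 1s: 1 + 1 + 1 + 1 + 1 + 1 + 1 + 1 = 8

8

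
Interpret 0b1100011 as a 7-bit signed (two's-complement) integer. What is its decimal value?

pattern = 1100011 (MSB is 1 ⇒ negative)
Invert: 0011100, add 1 → 0011101 = 29, so the value is -29.
(Equivalently: 99 - 2^7 = 99 - 128 = -29.)

-29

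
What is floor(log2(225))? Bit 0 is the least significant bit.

225 = 11100001
The topmost 1 is at position 7 (since 2^7 = 128 ≤ 225 < 256).

7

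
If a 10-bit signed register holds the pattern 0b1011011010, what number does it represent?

pattern = 1011011010 (MSB is 1 ⇒ negative)
Invert: 0100100101, add 1 → 0100100110 = 294, so the value is -294.
(Equivalently: 730 - 2^10 = 730 - 1024 = -294.)

-294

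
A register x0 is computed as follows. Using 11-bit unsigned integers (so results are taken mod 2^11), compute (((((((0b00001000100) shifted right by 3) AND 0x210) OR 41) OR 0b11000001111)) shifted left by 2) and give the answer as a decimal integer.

0b00001000100 = 00001000100
→ shifted right by 3 → 00000001000 = 8
0x210 = 01000010000
→ AND → 00000000000 = 0
41 = 00000101001
→ OR → 00000101001 = 41
0b11000001111 = 11000001111
→ OR → 11000101111 = 1583
→ shifted left by 2 (mod 2^11) → 00010111100 = 188

188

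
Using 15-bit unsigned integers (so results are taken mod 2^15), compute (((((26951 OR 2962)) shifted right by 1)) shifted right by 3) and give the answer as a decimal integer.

26951 = 110100101000111
2962 = 000101110010010
→ OR → 110101111010111 = 27607
→ shifted right by 1 → 011010111101011 = 13803
→ shifted right by 3 → 000011010111101 = 1725

1725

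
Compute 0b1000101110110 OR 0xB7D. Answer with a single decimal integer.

7039

a = 1000101110110
0xB7D = 0101101111101
 OR → 1101101111111 = 7039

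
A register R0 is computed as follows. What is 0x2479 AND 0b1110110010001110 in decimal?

9224

0x2479 = 0010010001111001
b = 1110110010001110
AND → 0010010000001000 = 9224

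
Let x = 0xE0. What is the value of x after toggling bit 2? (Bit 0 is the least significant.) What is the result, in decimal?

228

x = 00011100000
bit 2 is currently 0; toggle it via x ^ (1 << 2) = x ^ 4
→ 00011100100 = 228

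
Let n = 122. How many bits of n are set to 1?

5

122 = 1111010
Count the 1s: 1 + 1 + 1 + 1 + 1 = 5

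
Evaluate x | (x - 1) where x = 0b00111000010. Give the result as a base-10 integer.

451

x = 111000010 = 450
x - 1 = 111000001
OR    = 111000011 = 451
(x | (x - 1) sets all bits below the lowest set bit.)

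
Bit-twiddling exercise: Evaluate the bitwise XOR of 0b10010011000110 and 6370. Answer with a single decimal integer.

15396

a = 10010011000110
6370 = 01100011100010
XOR → 11110000100100 = 15396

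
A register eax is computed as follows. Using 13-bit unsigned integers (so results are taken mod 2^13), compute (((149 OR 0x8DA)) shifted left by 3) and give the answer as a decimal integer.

1784

149 = 0000010010101
0x8DA = 0100011011010
→ OR → 0100011011111 = 2271
→ shifted left by 3 (mod 2^13) → 0011011111000 = 1784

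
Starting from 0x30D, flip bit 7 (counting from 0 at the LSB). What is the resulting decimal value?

x = 01100001101
bit 7 is currently 0; toggle it via x ^ (1 << 7) = x ^ 128
→ 01110001101 = 909

909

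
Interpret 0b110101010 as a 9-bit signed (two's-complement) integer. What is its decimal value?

pattern = 110101010 (MSB is 1 ⇒ negative)
Invert: 001010101, add 1 → 001010110 = 86, so the value is -86.
(Equivalently: 426 - 2^9 = 426 - 512 = -86.)

-86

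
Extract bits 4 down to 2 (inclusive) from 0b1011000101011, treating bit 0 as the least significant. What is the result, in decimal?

v = 1011000101011
Shift right by 2: 10110001010
Mask low 3 bits: 010 = 2

2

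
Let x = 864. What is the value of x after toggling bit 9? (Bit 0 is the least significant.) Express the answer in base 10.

x = 1101100000
bit 9 is currently 1; toggle it via x ^ (1 << 9) = x ^ 512
→ 0101100000 = 352

352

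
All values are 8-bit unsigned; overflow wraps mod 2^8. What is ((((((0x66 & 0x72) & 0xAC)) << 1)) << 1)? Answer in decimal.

128

0x66 = 01100110
0x72 = 01110010
→ & → 01100010 = 98
0xAC = 10101100
→ & → 00100000 = 32
→ << 1 (mod 2^8) → 01000000 = 64
→ << 1 (mod 2^8) → 10000000 = 128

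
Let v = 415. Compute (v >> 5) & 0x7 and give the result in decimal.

4

v = 00110011111
Shift right by 5: 001100
Mask low 3 bits: 100 = 4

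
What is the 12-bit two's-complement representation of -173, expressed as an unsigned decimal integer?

173 in 12 bits: 000010101101
Invert: 111101010010
Add 1:  111101010011 = 3923
(Check: 2^12 - 173 = 4096 - 173 = 3923.)

3923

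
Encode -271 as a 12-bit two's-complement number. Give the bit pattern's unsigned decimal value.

271 in 12 bits: 000100001111
Invert: 111011110000
Add 1:  111011110001 = 3825
(Check: 2^12 - 271 = 4096 - 271 = 3825.)

3825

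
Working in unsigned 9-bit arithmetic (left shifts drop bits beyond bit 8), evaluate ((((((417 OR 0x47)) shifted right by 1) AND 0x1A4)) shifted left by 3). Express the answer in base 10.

256

417 = 110100001
0x47 = 001000111
→ OR → 111100111 = 487
→ shifted right by 1 → 011110011 = 243
0x1A4 = 110100100
→ AND → 010100000 = 160
→ shifted left by 3 (mod 2^9) → 100000000 = 256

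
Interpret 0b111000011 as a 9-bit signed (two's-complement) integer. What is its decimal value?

-61

pattern = 111000011 (MSB is 1 ⇒ negative)
Invert: 000111100, add 1 → 000111101 = 61, so the value is -61.
(Equivalently: 451 - 2^9 = 451 - 512 = -61.)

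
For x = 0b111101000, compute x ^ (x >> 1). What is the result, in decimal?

284

x = 111101000 = 488
x>>1 = 011110100
XOR  = 100011100 = 284
(x ^ (x >> 1) gives the standard binary-reflected Gray code of x.)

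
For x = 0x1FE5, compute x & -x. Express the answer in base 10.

1

x = 1111111100101 = 8165
-x (two's complement) = …0000000011011
AND   = 0000000000001 = 1
(x & -x isolates the lowest set bit of x.)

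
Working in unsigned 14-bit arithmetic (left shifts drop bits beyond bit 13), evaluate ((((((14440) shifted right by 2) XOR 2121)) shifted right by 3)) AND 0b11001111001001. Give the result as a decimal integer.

200

14440 = 11100001101000
→ shifted right by 2 → 00111000011010 = 3610
2121 = 00100001001001
→ XOR → 00011001010011 = 1619
→ shifted right by 3 → 00000011001010 = 202
0b11001111001001 = 11001111001001
→ AND → 00000011001000 = 200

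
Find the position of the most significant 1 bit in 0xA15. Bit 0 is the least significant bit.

0xA15 = 101000010101
The topmost 1 is at position 11 (since 2^11 = 2048 ≤ 2581 < 4096).

11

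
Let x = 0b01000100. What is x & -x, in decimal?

4

x = 1000100 = 68
-x (two's complement) = …0111100
AND   = 0000100 = 4
(x & -x isolates the lowest set bit of x.)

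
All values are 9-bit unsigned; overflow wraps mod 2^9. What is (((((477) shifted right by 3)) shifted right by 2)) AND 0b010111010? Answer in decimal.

10

477 = 111011101
→ shifted right by 3 → 000111011 = 59
→ shifted right by 2 → 000001110 = 14
0b010111010 = 010111010
→ AND → 000001010 = 10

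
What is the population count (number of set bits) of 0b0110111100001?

n = 110111100001
Count the 1s: 1 + 1 + 1 + 1 + 1 + 1 + 1 = 7

7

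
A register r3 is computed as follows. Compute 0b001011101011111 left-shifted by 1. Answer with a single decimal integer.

x = 01011101011111
shift left by 1 → 10111010111110 = 11966
(equivalently, 5983 × 2^1 = 5983 × 2)

11966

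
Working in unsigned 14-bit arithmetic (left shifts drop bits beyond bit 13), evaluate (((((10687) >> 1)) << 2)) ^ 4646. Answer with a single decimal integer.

346

10687 = 10100110111111
→ >> 1 → 01010011011111 = 5343
→ << 2 (mod 2^14) → 01001101111100 = 4988
4646 = 01001000100110
→ ^ → 00000101011010 = 346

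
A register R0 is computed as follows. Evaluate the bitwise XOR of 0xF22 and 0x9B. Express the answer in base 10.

4025

0xF22 = 111100100010
0x9B = 000010011011
XOR → 111110111001 = 4025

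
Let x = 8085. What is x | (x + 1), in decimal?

x = 1111110010101 = 8085
x + 1 = 1111110010110
OR    = 1111110010111 = 8087
(x | (x + 1) sets the lowest cleared bit.)

8087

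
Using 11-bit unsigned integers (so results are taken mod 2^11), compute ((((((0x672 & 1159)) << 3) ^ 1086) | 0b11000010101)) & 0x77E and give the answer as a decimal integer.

1598

0x672 = 11001110010
1159 = 10010000111
→ & → 10000000010 = 1026
→ << 3 (mod 2^11) → 00000010000 = 16
1086 = 10000111110
→ ^ → 10000101110 = 1070
0b11000010101 = 11000010101
→ | → 11000111111 = 1599
0x77E = 11101111110
→ & → 11000111110 = 1598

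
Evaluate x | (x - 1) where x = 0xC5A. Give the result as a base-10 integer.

x = 110001011010 = 3162
x - 1 = 110001011001
OR    = 110001011011 = 3163
(x | (x - 1) sets all bits below the lowest set bit.)

3163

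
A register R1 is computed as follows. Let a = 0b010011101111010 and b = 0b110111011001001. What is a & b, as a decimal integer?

a = 010011101111010
b = 110111011001001
AND → 010011001001000 = 9800

9800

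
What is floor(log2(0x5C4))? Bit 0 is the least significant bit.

0x5C4 = 10111000100
The topmost 1 is at position 10 (since 2^10 = 1024 ≤ 1476 < 2048).

10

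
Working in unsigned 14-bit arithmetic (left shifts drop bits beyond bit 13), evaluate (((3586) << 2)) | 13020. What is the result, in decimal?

3586 = 00111000000010
→ << 2 (mod 2^14) → 11100000001000 = 14344
13020 = 11001011011100
→ | → 11101011011100 = 15068

15068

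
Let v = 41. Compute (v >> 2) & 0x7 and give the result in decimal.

2

v = 000101001
Shift right by 2: 0001010
Mask low 3 bits: 010 = 2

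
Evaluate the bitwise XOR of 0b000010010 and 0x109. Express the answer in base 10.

283

a = 000010010
0x109 = 100001001
XOR → 100011011 = 283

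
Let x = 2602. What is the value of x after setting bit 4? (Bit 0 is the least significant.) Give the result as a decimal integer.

x = 101000101010
bit 4 is currently 0; set it via x | (1 << 4) = x | 16
→ 101000111010 = 2618

2618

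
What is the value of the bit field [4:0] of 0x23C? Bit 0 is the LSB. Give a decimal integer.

v = 1000111100
Shift right by 0: 1000111100
Mask low 5 bits: 11100 = 28

28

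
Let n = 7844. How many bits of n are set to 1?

7

7844 = 1111010100100
Count the 1s: 1 + 1 + 1 + 1 + 1 + 1 + 1 = 7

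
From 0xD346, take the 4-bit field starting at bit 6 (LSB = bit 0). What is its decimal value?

13

v = 1101001101000110
Shift right by 6: 1101001101
Mask low 4 bits: 1101 = 13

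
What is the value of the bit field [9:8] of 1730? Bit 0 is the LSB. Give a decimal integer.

2

v = 11011000010
Shift right by 8: 110
Mask low 2 bits: 10 = 2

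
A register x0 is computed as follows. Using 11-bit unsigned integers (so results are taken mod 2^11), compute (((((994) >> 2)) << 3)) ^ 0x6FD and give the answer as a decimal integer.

317

994 = 01111100010
→ >> 2 → 00011111000 = 248
→ << 3 (mod 2^11) → 11111000000 = 1984
0x6FD = 11011111101
→ ^ → 00100111101 = 317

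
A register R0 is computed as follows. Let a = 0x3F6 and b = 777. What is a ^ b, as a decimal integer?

0x3F6 = 1111110110
777 = 1100001001
XOR → 0011111111 = 255

255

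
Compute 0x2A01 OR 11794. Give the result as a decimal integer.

0x2A01 = 10101000000001
11794 = 10111000010010
 OR → 10111000010011 = 11795

11795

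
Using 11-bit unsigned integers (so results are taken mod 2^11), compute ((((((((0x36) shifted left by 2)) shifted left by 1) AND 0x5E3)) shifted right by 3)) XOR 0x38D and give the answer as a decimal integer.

953

0x36 = 00000110110
→ shifted left by 2 (mod 2^11) → 00011011000 = 216
→ shifted left by 1 (mod 2^11) → 00110110000 = 432
0x5E3 = 10111100011
→ AND → 00110100000 = 416
→ shifted right by 3 → 00000110100 = 52
0x38D = 01110001101
→ XOR → 01110111001 = 953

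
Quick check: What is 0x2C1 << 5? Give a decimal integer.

0x2C1 = 000001011000001
shift left by 5 → 101100000100000 = 22560
(equivalently, 705 × 2^5 = 705 × 32)

22560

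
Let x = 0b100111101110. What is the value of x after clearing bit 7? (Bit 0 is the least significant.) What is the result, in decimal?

2414

x = 100111101110
bit 7 is currently 1; clear it via x & ~(1 << 7) = x & ~128
→ 100101101110 = 2414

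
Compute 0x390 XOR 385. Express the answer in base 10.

0x390 = 1110010000
385 = 0110000001
XOR → 1000010001 = 529

529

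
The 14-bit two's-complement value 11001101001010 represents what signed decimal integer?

pattern = 11001101001010 (MSB is 1 ⇒ negative)
Invert: 00110010110101, add 1 → 00110010110110 = 3254, so the value is -3254.
(Equivalently: 13130 - 2^14 = 13130 - 16384 = -3254.)

-3254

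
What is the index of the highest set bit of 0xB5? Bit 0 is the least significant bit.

0xB5 = 10110101
The topmost 1 is at position 7 (since 2^7 = 128 ≤ 181 < 256).

7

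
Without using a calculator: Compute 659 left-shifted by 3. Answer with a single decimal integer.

5272

659 = 0001010010011
shift left by 3 → 1010010011000 = 5272
(equivalently, 659 × 2^3 = 659 × 8)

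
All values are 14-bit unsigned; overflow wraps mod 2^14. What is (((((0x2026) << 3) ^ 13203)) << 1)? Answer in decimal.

9542

0x2026 = 10000000100110
→ << 3 (mod 2^14) → 00000100110000 = 304
13203 = 11001110010011
→ ^ → 11001010100011 = 12963
→ << 1 (mod 2^14) → 10010101000110 = 9542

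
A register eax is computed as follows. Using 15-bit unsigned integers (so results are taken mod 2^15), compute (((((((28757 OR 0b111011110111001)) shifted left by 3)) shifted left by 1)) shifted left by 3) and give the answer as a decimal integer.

32384

28757 = 111000001010101
0b111011110111001 = 111011110111001
→ OR → 111011111111101 = 30717
→ shifted left by 3 (mod 2^15) → 011111111101000 = 16360
→ shifted left by 1 (mod 2^15) → 111111111010000 = 32720
→ shifted left by 3 (mod 2^15) → 111111010000000 = 32384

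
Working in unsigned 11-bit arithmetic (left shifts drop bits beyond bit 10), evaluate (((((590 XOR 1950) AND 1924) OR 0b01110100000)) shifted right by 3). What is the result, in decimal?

244

590 = 01001001110
1950 = 11110011110
→ XOR → 10111010000 = 1488
1924 = 11110000100
→ AND → 10110000000 = 1408
0b01110100000 = 01110100000
→ OR → 11110100000 = 1952
→ shifted right by 3 → 00011110100 = 244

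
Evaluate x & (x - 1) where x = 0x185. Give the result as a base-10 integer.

388

x = 110000101 = 389
x - 1 = 110000100
AND   = 110000100 = 388
(x & (x - 1) clears the lowest set bit of x.)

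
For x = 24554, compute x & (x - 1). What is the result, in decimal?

x = 101111111101010 = 24554
x - 1 = 101111111101001
AND   = 101111111101000 = 24552
(x & (x - 1) clears the lowest set bit of x.)

24552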